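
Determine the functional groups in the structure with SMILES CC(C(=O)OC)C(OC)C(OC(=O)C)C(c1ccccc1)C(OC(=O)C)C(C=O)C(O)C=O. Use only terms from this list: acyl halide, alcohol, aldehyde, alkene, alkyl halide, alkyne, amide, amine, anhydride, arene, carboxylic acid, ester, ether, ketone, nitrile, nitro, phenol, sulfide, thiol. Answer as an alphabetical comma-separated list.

alcohol, aldehyde, arene, ester, ether

Working along the chain:
  CH(COOCH3): pendant –COOCH3: carbonyl C bonded to C and –OCH3 → ester.
  CH(OCH3): pendant –OCH3: C–O–C with sp³ C, no adjacent C=O → ether.
  CH(OCOCH3): pendant –OC(=O)CH3: an acyloxy group → ester.
  CH(C6H5): pendant –C6H5: benzene ring → arene.
  CH(OCOCH3): pendant –OC(=O)CH3: an acyloxy group → ester.
  CH(CHO): pendant –CHO: carbonyl C bonded to C and H → aldehyde.
  CH(OH): –OH on an sp³ carbon → alcohol (secondary).
  CHO: terminal –CHO: carbonyl C bonded to H and C → aldehyde.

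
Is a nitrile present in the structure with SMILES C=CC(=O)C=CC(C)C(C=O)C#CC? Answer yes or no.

C=C double bond → alkene.
–C(=O)– with carbon on both sides → ketone.
C=C double bond → alkene.
pendant –CHO: carbonyl C bonded to C and H → aldehyde.
C≡C triple bond → alkyne.
In C≡C, the triple bond is C≡C, not C≡N.
The groups actually present are: aldehyde, alkene, alkyne, ketone.

no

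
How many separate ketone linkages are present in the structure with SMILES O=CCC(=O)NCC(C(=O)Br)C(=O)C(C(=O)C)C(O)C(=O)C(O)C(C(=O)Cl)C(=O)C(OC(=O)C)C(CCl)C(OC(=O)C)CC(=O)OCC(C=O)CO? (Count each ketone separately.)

4

Reading the structure from left to right:
  OHC: terminal –CHO: carbonyl C bonded to H and C → aldehyde.
  CH2CONHCH2: –C(=O)–N– linkage → amide (the N is not an amine).
  CH(COBr): pendant –C(=O)X: carbonyl C bonded to C and halogen → acyl halide.
  CO: –C(=O)– with carbon on both sides → ketone.
  CH(COCH3): pendant –COCH3: carbonyl C bonded to two carbons → ketone.
  CH(OH): –OH on an sp³ carbon → alcohol (secondary).
  CO: –C(=O)– with carbon on both sides → ketone.
  CH(OH): –OH on an sp³ carbon → alcohol (secondary).
  CH(COCl): pendant –C(=O)X: carbonyl C bonded to C and halogen → acyl halide.
  CO: –C(=O)– with carbon on both sides → ketone.
  CH(OCOCH3): pendant –OC(=O)CH3: an acyloxy group → ester.
  CH(CH2Cl): pendant –CH2X: halogen on sp³ carbon → alkyl halide.
  CH(OCOCH3): pendant –OC(=O)CH3: an acyloxy group → ester.
  CH2COOCH2: –C(=O)–O–C with C on the carbonyl side → ester.
  CH(CHO): pendant –CHO: carbonyl C bonded to C and H → aldehyde.
  CH2OH: –OH on an sp³ carbon → alcohol.
Ketone appears at: CO, CH(COCH3), CO, CO → 4.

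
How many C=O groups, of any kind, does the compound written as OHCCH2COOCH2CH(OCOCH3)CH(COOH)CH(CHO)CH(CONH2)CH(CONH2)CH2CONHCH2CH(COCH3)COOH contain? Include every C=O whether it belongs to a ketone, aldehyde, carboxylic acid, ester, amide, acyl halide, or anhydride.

OHC: aldehyde, 1 C=O (running total 1).
CH2COOCH2: ester, 1 C=O (running total 2).
CH(OCOCH3): ester, 1 C=O (running total 3).
CH(COOH): carboxylic acid, 1 C=O (running total 4).
CH(CHO): aldehyde, 1 C=O (running total 5).
CH(CONH2): amide, 1 C=O (running total 6).
CH(CONH2): amide, 1 C=O (running total 7).
CH2CONHCH2: amide, 1 C=O (running total 8).
CH(COCH3): ketone, 1 C=O (running total 9).
COOH: carboxylic acid, 1 C=O (running total 10).

10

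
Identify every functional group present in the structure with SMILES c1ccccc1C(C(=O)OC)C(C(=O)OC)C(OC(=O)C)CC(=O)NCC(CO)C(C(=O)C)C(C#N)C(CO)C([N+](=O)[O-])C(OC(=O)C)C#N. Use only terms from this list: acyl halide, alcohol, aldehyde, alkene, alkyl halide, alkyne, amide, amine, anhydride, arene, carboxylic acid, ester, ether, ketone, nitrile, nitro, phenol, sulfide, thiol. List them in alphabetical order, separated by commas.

Taking each segment in turn:
  C6H5: C6H5– phenyl ring → arene.
  CH(COOCH3): pendant –COOCH3: carbonyl C bonded to C and –OCH3 → ester.
  CH(COOCH3): pendant –COOCH3: carbonyl C bonded to C and –OCH3 → ester.
  CH(OCOCH3): pendant –OC(=O)CH3: an acyloxy group → ester.
  CH2CONHCH2: –C(=O)–N– linkage → amide (the N is not an amine).
  CH(CH2OH): pendant –CH2OH on an sp³ backbone C → alcohol.
  CH(COCH3): pendant –COCH3: carbonyl C bonded to two carbons → ketone.
  CH(CN): pendant –C≡N: nitrile.
  CH(CH2OH): pendant –CH2OH on an sp³ backbone C → alcohol.
  CH(NO2): –NO2 on an sp³ carbon → nitro (the N=O is not a carbonyl).
  CH(OCOCH3): pendant –OC(=O)CH3: an acyloxy group → ester.
  CN: –C≡N: carbon triple-bonded to nitrogen → nitrile.

alcohol, amide, arene, ester, ketone, nitrile, nitro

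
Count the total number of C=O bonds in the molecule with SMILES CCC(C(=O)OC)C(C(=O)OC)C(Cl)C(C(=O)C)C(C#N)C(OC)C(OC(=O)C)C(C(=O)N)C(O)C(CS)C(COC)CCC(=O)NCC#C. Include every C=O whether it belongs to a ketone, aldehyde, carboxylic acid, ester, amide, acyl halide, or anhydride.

6

CH(COOCH3): ester, 1 C=O (running total 1).
CH(COOCH3): ester, 1 C=O (running total 2).
CH(COCH3): ketone, 1 C=O (running total 3).
CH(OCOCH3): ester, 1 C=O (running total 4).
CH(CONH2): amide, 1 C=O (running total 5).
CH2CONHCH2: amide, 1 C=O (running total 6).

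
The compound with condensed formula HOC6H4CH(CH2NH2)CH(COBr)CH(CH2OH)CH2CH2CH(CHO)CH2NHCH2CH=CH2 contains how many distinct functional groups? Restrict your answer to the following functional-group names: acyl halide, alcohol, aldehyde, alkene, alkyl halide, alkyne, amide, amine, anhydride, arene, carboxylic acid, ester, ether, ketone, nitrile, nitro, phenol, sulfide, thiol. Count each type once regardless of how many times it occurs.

7

Taking each segment in turn:
  HOC6H4: –OH attached directly to an aromatic ring → phenol (not alcohol); the ring itself is an arene.
  CH(CH2NH2): pendant –CH2NH2: N on sp³ C, no adjacent C=O → amine.
  CH(COBr): pendant –C(=O)X: carbonyl C bonded to C and halogen → acyl halide.
  CH(CH2OH): pendant –CH2OH on an sp³ backbone C → alcohol.
  CH(CHO): pendant –CHO: carbonyl C bonded to C and H → aldehyde.
  CH2NHCH2: C–N–C with sp³ carbons and no adjacent C=O → amine (secondary).
  CH=CH2: C=C double bond → alkene.
Distinct types present: acyl halide, alcohol, aldehyde, alkene, amine, arene, phenol.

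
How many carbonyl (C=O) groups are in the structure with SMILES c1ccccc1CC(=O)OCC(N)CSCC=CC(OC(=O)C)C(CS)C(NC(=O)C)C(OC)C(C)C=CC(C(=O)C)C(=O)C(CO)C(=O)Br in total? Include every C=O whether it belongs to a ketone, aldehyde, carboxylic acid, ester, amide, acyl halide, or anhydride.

6

CH2COOCH2: ester, 1 C=O (running total 1).
CH(OCOCH3): ester, 1 C=O (running total 2).
CH(NHCOCH3): amide, 1 C=O (running total 3).
CH(COCH3): ketone, 1 C=O (running total 4).
CO: ketone, 1 C=O (running total 5).
COBr: acyl halide, 1 C=O (running total 6).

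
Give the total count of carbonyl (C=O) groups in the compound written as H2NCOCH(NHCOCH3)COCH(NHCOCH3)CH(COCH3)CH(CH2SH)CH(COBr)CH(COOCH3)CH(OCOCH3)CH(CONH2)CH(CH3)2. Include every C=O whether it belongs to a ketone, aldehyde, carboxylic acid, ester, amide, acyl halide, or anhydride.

9

H2NCO: amide, 1 C=O (running total 1).
CH(NHCOCH3): amide, 1 C=O (running total 2).
CO: ketone, 1 C=O (running total 3).
CH(NHCOCH3): amide, 1 C=O (running total 4).
CH(COCH3): ketone, 1 C=O (running total 5).
CH(COBr): acyl halide, 1 C=O (running total 6).
CH(COOCH3): ester, 1 C=O (running total 7).
CH(OCOCH3): ester, 1 C=O (running total 8).
CH(CONH2): amide, 1 C=O (running total 9).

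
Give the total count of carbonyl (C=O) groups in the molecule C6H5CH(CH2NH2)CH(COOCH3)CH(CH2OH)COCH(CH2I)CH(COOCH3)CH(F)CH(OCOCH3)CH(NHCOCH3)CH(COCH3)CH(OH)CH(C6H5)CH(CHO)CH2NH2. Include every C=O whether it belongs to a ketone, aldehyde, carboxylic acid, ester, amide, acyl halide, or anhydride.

7

CH(COOCH3): ester, 1 C=O (running total 1).
CO: ketone, 1 C=O (running total 2).
CH(COOCH3): ester, 1 C=O (running total 3).
CH(OCOCH3): ester, 1 C=O (running total 4).
CH(NHCOCH3): amide, 1 C=O (running total 5).
CH(COCH3): ketone, 1 C=O (running total 6).
CH(CHO): aldehyde, 1 C=O (running total 7).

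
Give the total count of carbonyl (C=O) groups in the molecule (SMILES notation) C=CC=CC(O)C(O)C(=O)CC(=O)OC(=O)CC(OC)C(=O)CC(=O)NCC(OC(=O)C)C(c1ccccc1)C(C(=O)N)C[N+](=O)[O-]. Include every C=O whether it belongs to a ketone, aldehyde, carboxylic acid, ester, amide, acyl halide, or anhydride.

7

CO: ketone, 1 C=O (running total 1).
CH2CO-O-COCH2: anhydride, 2 C=O (running total 3).
CO: ketone, 1 C=O (running total 4).
CH2CONHCH2: amide, 1 C=O (running total 5).
CH(OCOCH3): ester, 1 C=O (running total 6).
CH(CONH2): amide, 1 C=O (running total 7).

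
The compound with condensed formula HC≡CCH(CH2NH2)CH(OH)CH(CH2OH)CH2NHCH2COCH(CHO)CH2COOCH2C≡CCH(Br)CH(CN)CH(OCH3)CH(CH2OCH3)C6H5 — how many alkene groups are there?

C≡C triple bond → alkyne.
pendant –CH2NH2: N on sp³ C, no adjacent C=O → amine.
–OH on an sp³ carbon → alcohol (secondary).
pendant –CH2OH on an sp³ backbone C → alcohol.
C–N–C with sp³ carbons and no adjacent C=O → amine (secondary).
–C(=O)– with carbon on both sides → ketone.
pendant –CHO: carbonyl C bonded to C and H → aldehyde.
–C(=O)–O–C with C on the carbonyl side → ester.
C≡C triple bond → alkyne.
halogen on an sp³ carbon → alkyl halide.
pendant –C≡N: nitrile.
pendant –OCH3: C–O–C with sp³ C, no adjacent C=O → ether.
pendant –CH2OCH3: C–O–C linkage → ether.
–C6H5 phenyl ring → arene.
No segment is a alkene: HC≡C is alkyne, not alkene; C≡C is alkyne, not alkene; C6H5 is arene, not alkene. → 0.

0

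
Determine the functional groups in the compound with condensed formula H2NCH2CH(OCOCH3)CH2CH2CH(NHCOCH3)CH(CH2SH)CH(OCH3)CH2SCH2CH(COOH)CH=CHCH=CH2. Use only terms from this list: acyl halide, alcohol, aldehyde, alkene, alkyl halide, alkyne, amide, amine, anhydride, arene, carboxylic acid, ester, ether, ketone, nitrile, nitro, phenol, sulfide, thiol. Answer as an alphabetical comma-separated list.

alkene, amide, amine, carboxylic acid, ester, ether, sulfide, thiol

–NH2 on an sp³ carbon with no adjacent C=O → amine.
pendant –OC(=O)CH3: an acyloxy group → ester.
pendant –NHC(=O)CH3: N bonded to a carbonyl → amide (not amine).
pendant –CH2SH → thiol.
pendant –OCH3: C–O–C with sp³ C, no adjacent C=O → ether.
C–S–C linkage → sulfide (thioether).
pendant –COOH: carbonyl C bonded to C and –OH → carboxylic acid.
C=C double bond → alkene.
C=C double bond → alkene.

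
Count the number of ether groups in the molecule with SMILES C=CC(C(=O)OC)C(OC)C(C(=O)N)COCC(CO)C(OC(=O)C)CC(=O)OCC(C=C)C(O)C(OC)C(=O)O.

Taking each segment in turn:
  CH2=CH: C=C double bond → alkene.
  CH(COOCH3): pendant –COOCH3: carbonyl C bonded to C and –OCH3 → ester.
  CH(OCH3): pendant –OCH3: C–O–C with sp³ C, no adjacent C=O → ether.
  CH(CONH2): pendant –CONH2: carbonyl C bonded to C and N → amide.
  CH2OCH2: C–O–C with sp³ carbons on both sides and no adjacent C=O → ether.
  CH(CH2OH): pendant –CH2OH on an sp³ backbone C → alcohol.
  CH(OCOCH3): pendant –OC(=O)CH3: an acyloxy group → ester.
  CH2COOCH2: –C(=O)–O–C with C on the carbonyl side → ester.
  CH(CH=CH2): pendant –CH=CH2: C=C double bond → alkene.
  CH(OH): –OH on an sp³ carbon → alcohol (secondary).
  CH(OCH3): pendant –OCH3: C–O–C with sp³ C, no adjacent C=O → ether.
  COOH: –COOH: carbonyl C bonded to –OH and C → carboxylic acid (the –OH is not a separate alcohol).
Ether appears at: CH(OCH3), CH2OCH2, CH(OCH3) → 3.

3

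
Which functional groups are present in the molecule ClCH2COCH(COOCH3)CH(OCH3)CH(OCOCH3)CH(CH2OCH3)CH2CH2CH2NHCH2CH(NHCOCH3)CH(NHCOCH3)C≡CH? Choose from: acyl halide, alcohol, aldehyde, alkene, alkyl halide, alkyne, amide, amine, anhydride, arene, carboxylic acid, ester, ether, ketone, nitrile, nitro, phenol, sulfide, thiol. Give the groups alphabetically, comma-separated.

alkyl halide, alkyne, amide, amine, ester, ether, ketone

halogen on an sp³ carbon → alkyl halide.
–C(=O)– with carbon on both sides → ketone.
pendant –COOCH3: carbonyl C bonded to C and –OCH3 → ester.
pendant –OCH3: C–O–C with sp³ C, no adjacent C=O → ether.
pendant –OC(=O)CH3: an acyloxy group → ester.
pendant –CH2OCH3: C–O–C linkage → ether.
C–N–C with sp³ carbons and no adjacent C=O → amine (secondary).
pendant –NHC(=O)CH3: N bonded to a carbonyl → amide (not amine).
pendant –NHC(=O)CH3: N bonded to a carbonyl → amide (not amine).
C≡C triple bond → alkyne.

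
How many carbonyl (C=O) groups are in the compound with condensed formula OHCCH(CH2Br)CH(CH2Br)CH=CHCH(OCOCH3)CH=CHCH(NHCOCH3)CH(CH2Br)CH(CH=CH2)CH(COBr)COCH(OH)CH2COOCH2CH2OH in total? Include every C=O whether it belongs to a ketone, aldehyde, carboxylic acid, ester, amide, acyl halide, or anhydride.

OHC: aldehyde, 1 C=O (running total 1).
CH(OCOCH3): ester, 1 C=O (running total 2).
CH(NHCOCH3): amide, 1 C=O (running total 3).
CH(COBr): acyl halide, 1 C=O (running total 4).
CO: ketone, 1 C=O (running total 5).
CH2COOCH2: ester, 1 C=O (running total 6).

6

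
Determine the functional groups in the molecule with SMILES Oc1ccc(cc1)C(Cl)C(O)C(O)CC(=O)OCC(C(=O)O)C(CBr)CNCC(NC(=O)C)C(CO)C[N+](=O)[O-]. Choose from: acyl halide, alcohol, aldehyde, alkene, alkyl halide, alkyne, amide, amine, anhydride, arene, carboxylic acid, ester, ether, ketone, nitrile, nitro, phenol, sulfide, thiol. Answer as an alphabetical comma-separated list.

alcohol, alkyl halide, amide, amine, arene, carboxylic acid, ester, nitro, phenol

–OH attached directly to an aromatic ring → phenol (not alcohol); the ring itself is an arene.
halogen on an sp³ carbon → alkyl halide.
–OH on an sp³ carbon → alcohol (secondary).
–OH on an sp³ carbon → alcohol (secondary).
–C(=O)–O–C with C on the carbonyl side → ester.
pendant –COOH: carbonyl C bonded to C and –OH → carboxylic acid.
pendant –CH2X: halogen on sp³ carbon → alkyl halide.
C–N–C with sp³ carbons and no adjacent C=O → amine (secondary).
pendant –NHC(=O)CH3: N bonded to a carbonyl → amide (not amine).
pendant –CH2OH on an sp³ backbone C → alcohol.
–NO2 on carbon → nitro group.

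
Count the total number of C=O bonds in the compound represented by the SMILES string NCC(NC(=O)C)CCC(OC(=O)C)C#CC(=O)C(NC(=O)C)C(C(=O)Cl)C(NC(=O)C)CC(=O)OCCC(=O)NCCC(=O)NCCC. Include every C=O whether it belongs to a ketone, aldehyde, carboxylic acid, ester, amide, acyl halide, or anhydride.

CH(NHCOCH3): amide, 1 C=O (running total 1).
CH(OCOCH3): ester, 1 C=O (running total 2).
CO: ketone, 1 C=O (running total 3).
CH(NHCOCH3): amide, 1 C=O (running total 4).
CH(COCl): acyl halide, 1 C=O (running total 5).
CH(NHCOCH3): amide, 1 C=O (running total 6).
CH2COOCH2: ester, 1 C=O (running total 7).
CH2CONHCH2: amide, 1 C=O (running total 8).
CH2CONHCH2: amide, 1 C=O (running total 9).

9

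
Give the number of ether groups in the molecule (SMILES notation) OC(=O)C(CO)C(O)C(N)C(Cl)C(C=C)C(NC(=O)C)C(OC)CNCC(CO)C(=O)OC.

1

Taking each segment in turn:
  HOOC: –COOH: carbonyl C bonded to –OH and C → carboxylic acid (the –OH is not a separate alcohol).
  CH(CH2OH): pendant –CH2OH on an sp³ backbone C → alcohol.
  CH(OH): –OH on an sp³ carbon → alcohol (secondary).
  CH(NH2): –NH2 on an sp³ carbon with no adjacent C=O → amine.
  CH(Cl): halogen on an sp³ carbon → alkyl halide.
  CH(CH=CH2): pendant –CH=CH2: C=C double bond → alkene.
  CH(NHCOCH3): pendant –NHC(=O)CH3: N bonded to a carbonyl → amide (not amine).
  CH(OCH3): pendant –OCH3: C–O–C with sp³ C, no adjacent C=O → ether.
  CH2NHCH2: C–N–C with sp³ carbons and no adjacent C=O → amine (secondary).
  CH(CH2OH): pendant –CH2OH on an sp³ backbone C → alcohol.
  COOCH3: –C(=O)OCH3: carbonyl C bonded to C and to –OCH3 → ester (not ketone + ether).
Ether appears at: CH(OCH3) → 1.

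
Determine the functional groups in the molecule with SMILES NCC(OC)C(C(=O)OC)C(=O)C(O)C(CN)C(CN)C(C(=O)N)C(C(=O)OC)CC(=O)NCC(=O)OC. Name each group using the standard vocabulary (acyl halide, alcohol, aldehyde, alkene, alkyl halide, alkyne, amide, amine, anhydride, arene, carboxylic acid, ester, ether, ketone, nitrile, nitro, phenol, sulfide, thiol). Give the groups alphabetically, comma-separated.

Working along the chain:
  H2NCH2: –NH2 on an sp³ carbon with no adjacent C=O → amine.
  CH(OCH3): pendant –OCH3: C–O–C with sp³ C, no adjacent C=O → ether.
  CH(COOCH3): pendant –COOCH3: carbonyl C bonded to C and –OCH3 → ester.
  CO: –C(=O)– with carbon on both sides → ketone.
  CH(OH): –OH on an sp³ carbon → alcohol (secondary).
  CH(CH2NH2): pendant –CH2NH2: N on sp³ C, no adjacent C=O → amine.
  CH(CH2NH2): pendant –CH2NH2: N on sp³ C, no adjacent C=O → amine.
  CH(CONH2): pendant –CONH2: carbonyl C bonded to C and N → amide.
  CH(COOCH3): pendant –COOCH3: carbonyl C bonded to C and –OCH3 → ester.
  CH2CONHCH2: –C(=O)–N– linkage → amide (the N is not an amine).
  COOCH3: –C(=O)OCH3: carbonyl C bonded to C and to –OCH3 → ester (not ketone + ether).

alcohol, amide, amine, ester, ether, ketone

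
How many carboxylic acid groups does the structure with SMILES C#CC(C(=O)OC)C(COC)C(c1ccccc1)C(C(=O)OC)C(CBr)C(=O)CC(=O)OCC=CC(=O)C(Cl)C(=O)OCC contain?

C≡C triple bond → alkyne.
pendant –COOCH3: carbonyl C bonded to C and –OCH3 → ester.
pendant –CH2OCH3: C–O–C linkage → ether.
pendant –C6H5: benzene ring → arene.
pendant –COOCH3: carbonyl C bonded to C and –OCH3 → ester.
pendant –CH2X: halogen on sp³ carbon → alkyl halide.
–C(=O)– with carbon on both sides → ketone.
–C(=O)–O–C with C on the carbonyl side → ester.
C=C double bond → alkene.
–C(=O)– with carbon on both sides → ketone.
halogen on an sp³ carbon → alkyl halide.
–C(=O)OCH2CH3: carbonyl C bonded to C and to –OEt → ester.
No segment is a carboxylic acid: CH(COOCH3) is ester, not carboxylic acid; CH(COOCH3) is ester, not carboxylic acid; CH2COOCH2 is ester, not carboxylic acid. → 0.

0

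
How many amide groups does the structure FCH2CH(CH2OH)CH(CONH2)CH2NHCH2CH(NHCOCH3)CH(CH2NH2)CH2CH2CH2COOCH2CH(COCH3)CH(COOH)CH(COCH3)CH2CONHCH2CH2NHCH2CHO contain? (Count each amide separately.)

3

halogen on an sp³ carbon → alkyl halide.
pendant –CH2OH on an sp³ backbone C → alcohol.
pendant –CONH2: carbonyl C bonded to C and N → amide.
C–N–C with sp³ carbons and no adjacent C=O → amine (secondary).
pendant –NHC(=O)CH3: N bonded to a carbonyl → amide (not amine).
pendant –CH2NH2: N on sp³ C, no adjacent C=O → amine.
–C(=O)–O–C with C on the carbonyl side → ester.
pendant –COCH3: carbonyl C bonded to two carbons → ketone.
pendant –COOH: carbonyl C bonded to C and –OH → carboxylic acid.
pendant –COCH3: carbonyl C bonded to two carbons → ketone.
–C(=O)–N– linkage → amide (the N is not an amine).
C–N–C with sp³ carbons and no adjacent C=O → amine (secondary).
terminal –CHO: carbonyl C bonded to H and C → aldehyde.
Amide appears at: CH(CONH2), CH(NHCOCH3), CH2CONHCH2 → 3.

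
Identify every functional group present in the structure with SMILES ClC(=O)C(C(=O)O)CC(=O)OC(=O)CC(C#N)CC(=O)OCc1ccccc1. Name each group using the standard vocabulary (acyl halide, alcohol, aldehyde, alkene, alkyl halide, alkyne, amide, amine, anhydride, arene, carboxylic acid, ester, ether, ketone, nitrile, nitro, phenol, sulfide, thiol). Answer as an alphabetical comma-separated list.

acyl halide, anhydride, arene, carboxylic acid, ester, nitrile

Reading the structure from left to right:
  ClCO: –C(=O)Cl: carbonyl C bonded to C and to a halogen → acyl halide (not alkyl halide).
  CH(COOH): pendant –COOH: carbonyl C bonded to C and –OH → carboxylic acid.
  CH2CO-O-COCH2: two acyl groups sharing one oxygen, –C(=O)–O–C(=O)– → anhydride.
  CH(CN): pendant –C≡N: nitrile.
  CH2COOCH2: –C(=O)–O–C with C on the carbonyl side → ester.
  C6H5: –C6H5 phenyl ring → arene.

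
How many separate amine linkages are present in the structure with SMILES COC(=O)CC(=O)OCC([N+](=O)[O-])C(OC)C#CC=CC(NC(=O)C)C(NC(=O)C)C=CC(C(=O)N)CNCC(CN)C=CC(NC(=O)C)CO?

2

CH3O–C(=O)–: carbonyl C bonded to C and to –OCH3 → ester (not ketone + ether).
–C(=O)–O–C with C on the carbonyl side → ester.
–NO2 on an sp³ carbon → nitro (the N=O is not a carbonyl).
pendant –OCH3: C–O–C with sp³ C, no adjacent C=O → ether.
C≡C triple bond → alkyne.
C=C double bond → alkene.
pendant –NHC(=O)CH3: N bonded to a carbonyl → amide (not amine).
pendant –NHC(=O)CH3: N bonded to a carbonyl → amide (not amine).
C=C double bond → alkene.
pendant –CONH2: carbonyl C bonded to C and N → amide.
C–N–C with sp³ carbons and no adjacent C=O → amine (secondary).
pendant –CH2NH2: N on sp³ C, no adjacent C=O → amine.
C=C double bond → alkene.
pendant –NHC(=O)CH3: N bonded to a carbonyl → amide (not amine).
–OH on an sp³ carbon → alcohol.
Amine appears at: CH2NHCH2, CH(CH2NH2) → 2.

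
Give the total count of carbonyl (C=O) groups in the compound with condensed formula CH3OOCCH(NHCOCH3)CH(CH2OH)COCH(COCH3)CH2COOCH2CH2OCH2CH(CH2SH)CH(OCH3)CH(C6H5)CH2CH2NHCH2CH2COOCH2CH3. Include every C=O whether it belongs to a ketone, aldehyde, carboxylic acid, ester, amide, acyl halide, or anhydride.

CH3OOC: ester, 1 C=O (running total 1).
CH(NHCOCH3): amide, 1 C=O (running total 2).
CO: ketone, 1 C=O (running total 3).
CH(COCH3): ketone, 1 C=O (running total 4).
CH2COOCH2: ester, 1 C=O (running total 5).
CH2COOCH2: ester, 1 C=O (running total 6).

6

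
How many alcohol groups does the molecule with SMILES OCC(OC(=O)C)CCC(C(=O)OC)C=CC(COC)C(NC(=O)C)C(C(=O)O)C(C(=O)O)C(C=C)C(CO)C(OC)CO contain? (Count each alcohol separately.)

Taking each segment in turn:
  HOCH2: HO– on an sp³ carbon → alcohol.
  CH(OCOCH3): pendant –OC(=O)CH3: an acyloxy group → ester.
  CH(COOCH3): pendant –COOCH3: carbonyl C bonded to C and –OCH3 → ester.
  CH=CH: C=C double bond → alkene.
  CH(CH2OCH3): pendant –CH2OCH3: C–O–C linkage → ether.
  CH(NHCOCH3): pendant –NHC(=O)CH3: N bonded to a carbonyl → amide (not amine).
  CH(COOH): pendant –COOH: carbonyl C bonded to C and –OH → carboxylic acid.
  CH(COOH): pendant –COOH: carbonyl C bonded to C and –OH → carboxylic acid.
  CH(CH=CH2): pendant –CH=CH2: C=C double bond → alkene.
  CH(CH2OH): pendant –CH2OH on an sp³ backbone C → alcohol.
  CH(OCH3): pendant –OCH3: C–O–C with sp³ C, no adjacent C=O → ether.
  CH2OH: –OH on an sp³ carbon → alcohol.
Alcohol appears at: HOCH2, CH(CH2OH), CH2OH → 3.

3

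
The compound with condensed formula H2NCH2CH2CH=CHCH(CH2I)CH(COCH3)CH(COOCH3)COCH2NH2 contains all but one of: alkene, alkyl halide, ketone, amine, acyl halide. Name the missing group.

alkyl halide: present (CH(CH2I) — pendant –CH2X: halogen on sp³ carbon → alkyl halide).
alkene: present (CH=CH — C=C double bond → alkene).
amine: present (H2NCH2 — –NH2 on an sp³ carbon with no adjacent C=O → amine).
ketone: present (CH(COCH3) — pendant –COCH3: carbonyl C bonded to two carbons → ketone).
acyl halide: no segment matches this pattern.

acyl halide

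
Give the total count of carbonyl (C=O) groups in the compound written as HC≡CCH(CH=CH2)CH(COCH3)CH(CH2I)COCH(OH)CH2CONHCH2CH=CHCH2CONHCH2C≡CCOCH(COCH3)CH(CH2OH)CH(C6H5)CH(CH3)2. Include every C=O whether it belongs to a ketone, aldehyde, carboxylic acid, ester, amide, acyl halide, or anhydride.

6

CH(COCH3): ketone, 1 C=O (running total 1).
CO: ketone, 1 C=O (running total 2).
CH2CONHCH2: amide, 1 C=O (running total 3).
CH2CONHCH2: amide, 1 C=O (running total 4).
CO: ketone, 1 C=O (running total 5).
CH(COCH3): ketone, 1 C=O (running total 6).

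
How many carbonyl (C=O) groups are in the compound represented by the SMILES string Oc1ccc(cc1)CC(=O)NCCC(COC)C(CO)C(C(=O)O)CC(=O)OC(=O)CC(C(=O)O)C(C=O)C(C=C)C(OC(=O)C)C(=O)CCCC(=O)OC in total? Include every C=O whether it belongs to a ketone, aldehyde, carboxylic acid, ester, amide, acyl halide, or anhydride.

9

CH2CONHCH2: amide, 1 C=O (running total 1).
CH(COOH): carboxylic acid, 1 C=O (running total 2).
CH2CO-O-COCH2: anhydride, 2 C=O (running total 4).
CH(COOH): carboxylic acid, 1 C=O (running total 5).
CH(CHO): aldehyde, 1 C=O (running total 6).
CH(OCOCH3): ester, 1 C=O (running total 7).
CO: ketone, 1 C=O (running total 8).
COOCH3: ester, 1 C=O (running total 9).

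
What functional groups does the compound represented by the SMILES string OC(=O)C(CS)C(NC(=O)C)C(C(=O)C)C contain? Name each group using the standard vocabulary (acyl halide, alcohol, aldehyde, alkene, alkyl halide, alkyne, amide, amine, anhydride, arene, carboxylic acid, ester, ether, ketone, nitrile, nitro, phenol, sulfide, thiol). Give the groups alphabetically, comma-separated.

Working along the chain:
  HOOC: –COOH: carbonyl C bonded to –OH and C → carboxylic acid (the –OH is not a separate alcohol).
  CH(CH2SH): pendant –CH2SH → thiol.
  CH(NHCOCH3): pendant –NHC(=O)CH3: N bonded to a carbonyl → amide (not amine).
  CH(COCH3): pendant –COCH3: carbonyl C bonded to two carbons → ketone.

amide, carboxylic acid, ketone, thiol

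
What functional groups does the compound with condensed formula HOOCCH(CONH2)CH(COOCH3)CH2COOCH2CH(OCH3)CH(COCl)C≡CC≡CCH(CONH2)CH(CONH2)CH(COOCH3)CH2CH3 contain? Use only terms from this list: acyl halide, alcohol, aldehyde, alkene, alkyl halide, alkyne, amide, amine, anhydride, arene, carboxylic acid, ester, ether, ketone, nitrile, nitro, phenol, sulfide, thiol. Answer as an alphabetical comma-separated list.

acyl halide, alkyne, amide, carboxylic acid, ester, ether

–COOH: carbonyl C bonded to –OH and C → carboxylic acid (the –OH is not a separate alcohol).
pendant –CONH2: carbonyl C bonded to C and N → amide.
pendant –COOCH3: carbonyl C bonded to C and –OCH3 → ester.
–C(=O)–O–C with C on the carbonyl side → ester.
pendant –OCH3: C–O–C with sp³ C, no adjacent C=O → ether.
pendant –C(=O)X: carbonyl C bonded to C and halogen → acyl halide.
C≡C triple bond → alkyne.
C≡C triple bond → alkyne.
pendant –CONH2: carbonyl C bonded to C and N → amide.
pendant –CONH2: carbonyl C bonded to C and N → amide.
pendant –COOCH3: carbonyl C bonded to C and –OCH3 → ester.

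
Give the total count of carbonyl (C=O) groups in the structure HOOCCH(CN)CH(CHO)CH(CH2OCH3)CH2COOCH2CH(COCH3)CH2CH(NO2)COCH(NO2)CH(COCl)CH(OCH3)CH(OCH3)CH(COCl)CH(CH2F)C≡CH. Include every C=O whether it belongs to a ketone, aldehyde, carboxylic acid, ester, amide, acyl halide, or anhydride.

7

HOOC: carboxylic acid, 1 C=O (running total 1).
CH(CHO): aldehyde, 1 C=O (running total 2).
CH2COOCH2: ester, 1 C=O (running total 3).
CH(COCH3): ketone, 1 C=O (running total 4).
CO: ketone, 1 C=O (running total 5).
CH(COCl): acyl halide, 1 C=O (running total 6).
CH(COCl): acyl halide, 1 C=O (running total 7).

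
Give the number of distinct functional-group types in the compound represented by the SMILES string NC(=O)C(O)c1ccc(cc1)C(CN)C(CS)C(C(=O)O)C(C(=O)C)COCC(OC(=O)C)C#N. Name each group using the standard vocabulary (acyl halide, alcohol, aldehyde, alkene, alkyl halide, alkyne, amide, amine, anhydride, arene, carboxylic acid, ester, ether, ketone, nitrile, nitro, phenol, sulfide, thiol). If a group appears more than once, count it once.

10

Working along the chain:
  H2NCO: –C(=O)NH2: carbonyl C bonded to C and to N → amide (the N is not a separate amine).
  CH(OH): –OH on an sp³ carbon → alcohol (secondary).
  C6H4: para-disubstituted benzene ring → arene.
  CH(CH2NH2): pendant –CH2NH2: N on sp³ C, no adjacent C=O → amine.
  CH(CH2SH): pendant –CH2SH → thiol.
  CH(COOH): pendant –COOH: carbonyl C bonded to C and –OH → carboxylic acid.
  CH(COCH3): pendant –COCH3: carbonyl C bonded to two carbons → ketone.
  CH2OCH2: C–O–C with sp³ carbons on both sides and no adjacent C=O → ether.
  CH(OCOCH3): pendant –OC(=O)CH3: an acyloxy group → ester.
  CN: –C≡N: carbon triple-bonded to nitrogen → nitrile.
Distinct types present: alcohol, amide, amine, arene, carboxylic acid, ester, ether, ketone, nitrile, thiol.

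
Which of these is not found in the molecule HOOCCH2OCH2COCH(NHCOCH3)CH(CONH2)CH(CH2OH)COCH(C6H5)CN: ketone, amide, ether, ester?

ester

ketone: present (CO — –C(=O)– with carbon on both sides → ketone).
amide: present (CH(NHCOCH3) — pendant –NHC(=O)CH3: N bonded to a carbonyl → amide (not amine)).
ether: present (CH2OCH2 — C–O–C with sp³ carbons on both sides and no adjacent C=O → ether).
ester: no segment matches this pattern.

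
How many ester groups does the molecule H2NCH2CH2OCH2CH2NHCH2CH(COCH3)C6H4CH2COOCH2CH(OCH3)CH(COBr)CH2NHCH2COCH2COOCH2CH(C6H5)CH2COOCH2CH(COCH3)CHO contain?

–NH2 on an sp³ carbon with no adjacent C=O → amine.
C–O–C with sp³ carbons on both sides and no adjacent C=O → ether.
C–N–C with sp³ carbons and no adjacent C=O → amine (secondary).
pendant –COCH3: carbonyl C bonded to two carbons → ketone.
para-disubstituted benzene ring → arene.
–C(=O)–O–C with C on the carbonyl side → ester.
pendant –OCH3: C–O–C with sp³ C, no adjacent C=O → ether.
pendant –C(=O)X: carbonyl C bonded to C and halogen → acyl halide.
C–N–C with sp³ carbons and no adjacent C=O → amine (secondary).
–C(=O)– with carbon on both sides → ketone.
–C(=O)–O–C with C on the carbonyl side → ester.
pendant –C6H5: benzene ring → arene.
–C(=O)–O–C with C on the carbonyl side → ester.
pendant –COCH3: carbonyl C bonded to two carbons → ketone.
terminal –CHO: carbonyl C bonded to H and C → aldehyde.
Ester appears at: CH2COOCH2, CH2COOCH2, CH2COOCH2 → 3.

3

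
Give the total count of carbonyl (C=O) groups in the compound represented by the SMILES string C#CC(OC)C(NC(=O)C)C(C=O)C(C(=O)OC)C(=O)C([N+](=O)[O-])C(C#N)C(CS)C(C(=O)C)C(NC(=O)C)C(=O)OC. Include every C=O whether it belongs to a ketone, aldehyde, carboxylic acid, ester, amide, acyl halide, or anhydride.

7

CH(NHCOCH3): amide, 1 C=O (running total 1).
CH(CHO): aldehyde, 1 C=O (running total 2).
CH(COOCH3): ester, 1 C=O (running total 3).
CO: ketone, 1 C=O (running total 4).
CH(COCH3): ketone, 1 C=O (running total 5).
CH(NHCOCH3): amide, 1 C=O (running total 6).
COOCH3: ester, 1 C=O (running total 7).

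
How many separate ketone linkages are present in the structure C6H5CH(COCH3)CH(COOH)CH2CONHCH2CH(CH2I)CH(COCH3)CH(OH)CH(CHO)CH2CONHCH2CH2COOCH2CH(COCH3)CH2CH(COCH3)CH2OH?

Working along the chain:
  C6H5: C6H5– phenyl ring → arene.
  CH(COCH3): pendant –COCH3: carbonyl C bonded to two carbons → ketone.
  CH(COOH): pendant –COOH: carbonyl C bonded to C and –OH → carboxylic acid.
  CH2CONHCH2: –C(=O)–N– linkage → amide (the N is not an amine).
  CH(CH2I): pendant –CH2X: halogen on sp³ carbon → alkyl halide.
  CH(COCH3): pendant –COCH3: carbonyl C bonded to two carbons → ketone.
  CH(OH): –OH on an sp³ carbon → alcohol (secondary).
  CH(CHO): pendant –CHO: carbonyl C bonded to C and H → aldehyde.
  CH2CONHCH2: –C(=O)–N– linkage → amide (the N is not an amine).
  CH2COOCH2: –C(=O)–O–C with C on the carbonyl side → ester.
  CH(COCH3): pendant –COCH3: carbonyl C bonded to two carbons → ketone.
  CH(COCH3): pendant –COCH3: carbonyl C bonded to two carbons → ketone.
  CH2OH: –OH on an sp³ carbon → alcohol.
Ketone appears at: CH(COCH3), CH(COCH3), CH(COCH3), CH(COCH3) → 4.

4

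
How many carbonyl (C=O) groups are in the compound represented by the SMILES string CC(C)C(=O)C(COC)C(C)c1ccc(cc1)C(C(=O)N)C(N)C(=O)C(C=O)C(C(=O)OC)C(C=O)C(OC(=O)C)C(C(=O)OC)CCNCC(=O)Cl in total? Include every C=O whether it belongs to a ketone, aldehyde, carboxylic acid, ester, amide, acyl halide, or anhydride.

CO: ketone, 1 C=O (running total 1).
CH(CONH2): amide, 1 C=O (running total 2).
CO: ketone, 1 C=O (running total 3).
CH(CHO): aldehyde, 1 C=O (running total 4).
CH(COOCH3): ester, 1 C=O (running total 5).
CH(CHO): aldehyde, 1 C=O (running total 6).
CH(OCOCH3): ester, 1 C=O (running total 7).
CH(COOCH3): ester, 1 C=O (running total 8).
COCl: acyl halide, 1 C=O (running total 9).

9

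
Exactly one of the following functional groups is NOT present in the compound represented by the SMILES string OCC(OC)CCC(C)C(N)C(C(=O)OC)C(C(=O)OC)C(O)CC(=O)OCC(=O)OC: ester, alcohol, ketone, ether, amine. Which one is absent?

ketone

amine: present (CH(NH2) — –NH2 on an sp³ carbon with no adjacent C=O → amine).
alcohol: present (HOCH2 — HO– on an sp³ carbon → alcohol).
ester: present (CH(COOCH3) — pendant –COOCH3: carbonyl C bonded to C and –OCH3 → ester).
ether: present (CH(OCH3) — pendant –OCH3: C–O–C with sp³ C, no adjacent C=O → ether).
ketone: absent. In each of CH(COOCH3), CH2COOCH2 and COOCH3, the C=O is bonded to an –O–C group, which defines an ester, not a ketone.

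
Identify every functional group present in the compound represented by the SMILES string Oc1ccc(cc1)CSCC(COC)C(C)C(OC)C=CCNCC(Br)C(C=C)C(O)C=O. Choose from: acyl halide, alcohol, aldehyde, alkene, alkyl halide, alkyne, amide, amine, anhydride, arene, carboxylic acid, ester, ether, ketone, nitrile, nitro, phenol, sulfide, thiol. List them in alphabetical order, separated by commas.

Taking each segment in turn:
  HOC6H4: –OH attached directly to an aromatic ring → phenol (not alcohol); the ring itself is an arene.
  CH2SCH2: C–S–C linkage → sulfide (thioether).
  CH(CH2OCH3): pendant –CH2OCH3: C–O–C linkage → ether.
  CH(OCH3): pendant –OCH3: C–O–C with sp³ C, no adjacent C=O → ether.
  CH=CH: C=C double bond → alkene.
  CH2NHCH2: C–N–C with sp³ carbons and no adjacent C=O → amine (secondary).
  CH(Br): halogen on an sp³ carbon → alkyl halide.
  CH(CH=CH2): pendant –CH=CH2: C=C double bond → alkene.
  CH(OH): –OH on an sp³ carbon → alcohol (secondary).
  CHO: terminal –CHO: carbonyl C bonded to H and C → aldehyde.

alcohol, aldehyde, alkene, alkyl halide, amine, arene, ether, phenol, sulfide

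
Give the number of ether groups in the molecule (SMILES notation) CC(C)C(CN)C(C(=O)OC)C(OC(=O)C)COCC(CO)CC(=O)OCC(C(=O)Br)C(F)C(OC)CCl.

2

Working along the chain:
  CH(CH2NH2): pendant –CH2NH2: N on sp³ C, no adjacent C=O → amine.
  CH(COOCH3): pendant –COOCH3: carbonyl C bonded to C and –OCH3 → ester.
  CH(OCOCH3): pendant –OC(=O)CH3: an acyloxy group → ester.
  CH2OCH2: C–O–C with sp³ carbons on both sides and no adjacent C=O → ether.
  CH(CH2OH): pendant –CH2OH on an sp³ backbone C → alcohol.
  CH2COOCH2: –C(=O)–O–C with C on the carbonyl side → ester.
  CH(COBr): pendant –C(=O)X: carbonyl C bonded to C and halogen → acyl halide.
  CH(F): halogen on an sp³ carbon → alkyl halide.
  CH(OCH3): pendant –OCH3: C–O–C with sp³ C, no adjacent C=O → ether.
  CH2Cl: halogen on an sp³ carbon → alkyl halide.
Ether appears at: CH2OCH2, CH(OCH3) → 2.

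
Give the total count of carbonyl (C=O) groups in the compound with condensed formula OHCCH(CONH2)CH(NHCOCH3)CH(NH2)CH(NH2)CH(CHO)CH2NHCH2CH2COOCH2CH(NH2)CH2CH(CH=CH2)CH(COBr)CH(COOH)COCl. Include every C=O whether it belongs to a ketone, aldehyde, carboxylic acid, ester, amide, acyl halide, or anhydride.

8

OHC: aldehyde, 1 C=O (running total 1).
CH(CONH2): amide, 1 C=O (running total 2).
CH(NHCOCH3): amide, 1 C=O (running total 3).
CH(CHO): aldehyde, 1 C=O (running total 4).
CH2COOCH2: ester, 1 C=O (running total 5).
CH(COBr): acyl halide, 1 C=O (running total 6).
CH(COOH): carboxylic acid, 1 C=O (running total 7).
COCl: acyl halide, 1 C=O (running total 8).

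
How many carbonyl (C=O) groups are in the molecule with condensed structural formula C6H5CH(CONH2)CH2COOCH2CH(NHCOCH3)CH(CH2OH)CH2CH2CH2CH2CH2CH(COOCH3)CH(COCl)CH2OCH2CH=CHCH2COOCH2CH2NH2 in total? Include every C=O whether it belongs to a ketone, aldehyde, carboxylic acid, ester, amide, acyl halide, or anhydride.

CH(CONH2): amide, 1 C=O (running total 1).
CH2COOCH2: ester, 1 C=O (running total 2).
CH(NHCOCH3): amide, 1 C=O (running total 3).
CH(COOCH3): ester, 1 C=O (running total 4).
CH(COCl): acyl halide, 1 C=O (running total 5).
CH2COOCH2: ester, 1 C=O (running total 6).

6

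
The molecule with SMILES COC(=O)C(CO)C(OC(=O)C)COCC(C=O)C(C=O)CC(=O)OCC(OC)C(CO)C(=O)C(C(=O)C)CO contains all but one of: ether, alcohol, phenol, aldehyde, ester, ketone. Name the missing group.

alcohol: present (CH(CH2OH) — pendant –CH2OH on an sp³ backbone C → alcohol).
ketone: present (CO — –C(=O)– with carbon on both sides → ketone).
aldehyde: present (CH(CHO) — pendant –CHO: carbonyl C bonded to C and H → aldehyde).
ether: present (CH2OCH2 — C–O–C with sp³ carbons on both sides and no adjacent C=O → ether).
ester: present (CH3OOC — CH3O–C(=O)–: carbonyl C bonded to C and to –OCH3 → ester (not ketone + ether)).
phenol: absent. In each of CH(CH2OH) and CH2OH, the –OH is on an sp³ carbon, not on an aromatic ring, so it is an alcohol.

phenol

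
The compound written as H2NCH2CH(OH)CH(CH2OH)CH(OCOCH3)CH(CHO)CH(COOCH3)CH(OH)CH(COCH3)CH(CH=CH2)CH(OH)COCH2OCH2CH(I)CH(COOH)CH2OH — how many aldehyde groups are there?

1

–NH2 on an sp³ carbon with no adjacent C=O → amine.
–OH on an sp³ carbon → alcohol (secondary).
pendant –CH2OH on an sp³ backbone C → alcohol.
pendant –OC(=O)CH3: an acyloxy group → ester.
pendant –CHO: carbonyl C bonded to C and H → aldehyde.
pendant –COOCH3: carbonyl C bonded to C and –OCH3 → ester.
–OH on an sp³ carbon → alcohol (secondary).
pendant –COCH3: carbonyl C bonded to two carbons → ketone.
pendant –CH=CH2: C=C double bond → alkene.
–OH on an sp³ carbon → alcohol (secondary).
–C(=O)– with carbon on both sides → ketone.
C–O–C with sp³ carbons on both sides and no adjacent C=O → ether.
halogen on an sp³ carbon → alkyl halide.
pendant –COOH: carbonyl C bonded to C and –OH → carboxylic acid.
–OH on an sp³ carbon → alcohol.
Aldehyde appears at: CH(CHO) → 1.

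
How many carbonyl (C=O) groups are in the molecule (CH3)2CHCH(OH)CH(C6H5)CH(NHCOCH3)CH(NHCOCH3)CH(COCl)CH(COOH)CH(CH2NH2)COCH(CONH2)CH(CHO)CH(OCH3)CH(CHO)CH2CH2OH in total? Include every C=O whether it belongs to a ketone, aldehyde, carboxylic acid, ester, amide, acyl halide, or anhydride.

8

CH(NHCOCH3): amide, 1 C=O (running total 1).
CH(NHCOCH3): amide, 1 C=O (running total 2).
CH(COCl): acyl halide, 1 C=O (running total 3).
CH(COOH): carboxylic acid, 1 C=O (running total 4).
CO: ketone, 1 C=O (running total 5).
CH(CONH2): amide, 1 C=O (running total 6).
CH(CHO): aldehyde, 1 C=O (running total 7).
CH(CHO): aldehyde, 1 C=O (running total 8).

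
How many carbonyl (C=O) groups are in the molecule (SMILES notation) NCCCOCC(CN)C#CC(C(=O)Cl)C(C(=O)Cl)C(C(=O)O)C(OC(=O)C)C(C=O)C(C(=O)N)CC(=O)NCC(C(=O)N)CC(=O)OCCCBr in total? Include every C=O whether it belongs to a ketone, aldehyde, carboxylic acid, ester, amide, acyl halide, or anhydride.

9

CH(COCl): acyl halide, 1 C=O (running total 1).
CH(COCl): acyl halide, 1 C=O (running total 2).
CH(COOH): carboxylic acid, 1 C=O (running total 3).
CH(OCOCH3): ester, 1 C=O (running total 4).
CH(CHO): aldehyde, 1 C=O (running total 5).
CH(CONH2): amide, 1 C=O (running total 6).
CH2CONHCH2: amide, 1 C=O (running total 7).
CH(CONH2): amide, 1 C=O (running total 8).
CH2COOCH2: ester, 1 C=O (running total 9).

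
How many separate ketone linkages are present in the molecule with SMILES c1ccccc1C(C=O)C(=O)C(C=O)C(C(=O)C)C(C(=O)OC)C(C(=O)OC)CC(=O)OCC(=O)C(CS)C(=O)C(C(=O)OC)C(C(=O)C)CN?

C6H5– phenyl ring → arene.
pendant –CHO: carbonyl C bonded to C and H → aldehyde.
–C(=O)– with carbon on both sides → ketone.
pendant –CHO: carbonyl C bonded to C and H → aldehyde.
pendant –COCH3: carbonyl C bonded to two carbons → ketone.
pendant –COOCH3: carbonyl C bonded to C and –OCH3 → ester.
pendant –COOCH3: carbonyl C bonded to C and –OCH3 → ester.
–C(=O)–O–C with C on the carbonyl side → ester.
–C(=O)– with carbon on both sides → ketone.
pendant –CH2SH → thiol.
–C(=O)– with carbon on both sides → ketone.
pendant –COOCH3: carbonyl C bonded to C and –OCH3 → ester.
pendant –COCH3: carbonyl C bonded to two carbons → ketone.
–NH2 on an sp³ carbon with no adjacent C=O → amine.
Ketone appears at: CO, CH(COCH3), CO, CO, CH(COCH3) → 5.

5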